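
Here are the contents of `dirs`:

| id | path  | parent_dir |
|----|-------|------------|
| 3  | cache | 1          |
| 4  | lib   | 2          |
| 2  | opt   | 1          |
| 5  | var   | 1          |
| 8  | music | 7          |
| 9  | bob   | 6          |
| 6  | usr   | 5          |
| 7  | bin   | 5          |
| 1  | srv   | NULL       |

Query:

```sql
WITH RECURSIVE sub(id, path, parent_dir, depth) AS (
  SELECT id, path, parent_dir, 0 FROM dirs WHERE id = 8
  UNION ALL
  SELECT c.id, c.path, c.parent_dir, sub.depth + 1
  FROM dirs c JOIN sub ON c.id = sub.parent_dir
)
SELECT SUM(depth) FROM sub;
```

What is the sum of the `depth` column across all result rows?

Base: id=8 (music), parent_dir=7, depth 0.
Iteration 1: join on id=7 -> bin (id 7, parent_dir=5, depth 1).
Iteration 2: join on id=5 -> var (id 5, parent_dir=1, depth 2).
Iteration 3: join on id=1 -> srv (id 1, parent_dir=NULL, depth 3).
Iteration 4: parent_dir is NULL; no match; recursion stops.
SUM(depth) = 0 + 1 + 2 + 3 = 6.

6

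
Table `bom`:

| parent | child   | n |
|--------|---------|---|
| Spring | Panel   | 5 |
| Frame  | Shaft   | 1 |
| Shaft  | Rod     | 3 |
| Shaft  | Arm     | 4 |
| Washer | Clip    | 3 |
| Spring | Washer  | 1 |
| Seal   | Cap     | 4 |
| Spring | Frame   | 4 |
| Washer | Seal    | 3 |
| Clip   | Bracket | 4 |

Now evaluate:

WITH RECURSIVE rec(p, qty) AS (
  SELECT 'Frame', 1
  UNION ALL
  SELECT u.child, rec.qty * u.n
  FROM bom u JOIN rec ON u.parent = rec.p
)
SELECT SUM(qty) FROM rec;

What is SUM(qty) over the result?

9

Base: (Frame, qty=1).
Iteration 1: components of {Frame} -> Shaft = 1*1 = 1.
Iteration 2: components of {Shaft} -> Arm = 1*4 = 4, Rod = 1*3 = 3.
Iteration 3: no further components; recursion stops.
SUM(qty) = 1 + 1 + 4 + 3 = 9.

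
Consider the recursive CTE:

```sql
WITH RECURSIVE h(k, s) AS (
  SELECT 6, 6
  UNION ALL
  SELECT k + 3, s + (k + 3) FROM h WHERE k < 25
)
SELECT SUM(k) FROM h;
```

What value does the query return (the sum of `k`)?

132

Base: k=6, s=6.
Iteration 1: 6 < 25 holds -> k = 6 + 3 = 9, s = 6 + 9 = 15.
Iteration 2: 9 < 25 holds -> k = 9 + 3 = 12, s = 15 + 12 = 27.
Iteration 3: 12 < 25 holds -> k = 12 + 3 = 15, s = 27 + 15 = 42.
Iteration 4: 15 < 25 holds -> k = 15 + 3 = 18, s = 42 + 18 = 60.
Iteration 5: 18 < 25 holds -> k = 18 + 3 = 21, s = 60 + 21 = 81.
Iteration 6: 21 < 25 holds -> k = 21 + 3 = 24, s = 81 + 24 = 105.
Iteration 7: 24 < 25 holds -> k = 24 + 3 = 27, s = 105 + 27 = 132.
Iteration 8: 27 < 25 fails; recursion stops.
SUM(k) = 6 + 9 + 12 + 15 + 18 + 21 + 24 + 27 = 132.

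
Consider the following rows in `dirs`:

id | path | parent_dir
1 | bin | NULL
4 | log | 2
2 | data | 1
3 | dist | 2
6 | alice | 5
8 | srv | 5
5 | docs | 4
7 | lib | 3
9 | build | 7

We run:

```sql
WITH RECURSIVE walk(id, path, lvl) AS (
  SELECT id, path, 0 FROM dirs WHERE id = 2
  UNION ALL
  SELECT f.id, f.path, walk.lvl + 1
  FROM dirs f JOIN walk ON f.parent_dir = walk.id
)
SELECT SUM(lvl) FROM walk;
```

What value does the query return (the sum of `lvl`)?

15

Base: id=2 (data) at lvl 0.
Iteration 1: rows with parent_dir in {2} -> dist (id 3, lvl 1), log (id 4, lvl 1).
Iteration 2: rows with parent_dir in {3,4} -> docs (id 5, lvl 2), lib (id 7, lvl 2).
Iteration 3: rows with parent_dir in {5,7} -> alice (id 6, lvl 3), srv (id 8, lvl 3), build (id 9, lvl 3).
Iteration 4: no rows with parent_dir in {6,8,9}; recursion stops.
SUM(lvl) = 0 + 1 + 1 + 2 + 2 + 3 + 3 + 3 = 15.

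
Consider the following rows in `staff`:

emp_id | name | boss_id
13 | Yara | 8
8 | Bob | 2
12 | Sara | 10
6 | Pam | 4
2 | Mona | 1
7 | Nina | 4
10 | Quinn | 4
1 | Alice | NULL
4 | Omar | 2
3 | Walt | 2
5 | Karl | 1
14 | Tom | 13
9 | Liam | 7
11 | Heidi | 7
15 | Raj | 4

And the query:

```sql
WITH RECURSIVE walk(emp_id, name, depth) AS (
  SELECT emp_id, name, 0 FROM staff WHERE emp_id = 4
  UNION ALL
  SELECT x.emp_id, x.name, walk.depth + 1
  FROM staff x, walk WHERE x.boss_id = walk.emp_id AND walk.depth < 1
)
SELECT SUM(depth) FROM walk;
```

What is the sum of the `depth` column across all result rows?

4

Base: emp_id=4 (Omar) at depth 0.
Iteration 1: rows with boss_id in {4} -> Pam (id 6, depth 1), Nina (id 7, depth 1), Quinn (id 10, depth 1), Raj (id 15, depth 1).
Iteration 2: depth < 1 fails for all current rows; recursion stops.
SUM(depth) = 0 + 1 + 1 + 1 + 1 = 4.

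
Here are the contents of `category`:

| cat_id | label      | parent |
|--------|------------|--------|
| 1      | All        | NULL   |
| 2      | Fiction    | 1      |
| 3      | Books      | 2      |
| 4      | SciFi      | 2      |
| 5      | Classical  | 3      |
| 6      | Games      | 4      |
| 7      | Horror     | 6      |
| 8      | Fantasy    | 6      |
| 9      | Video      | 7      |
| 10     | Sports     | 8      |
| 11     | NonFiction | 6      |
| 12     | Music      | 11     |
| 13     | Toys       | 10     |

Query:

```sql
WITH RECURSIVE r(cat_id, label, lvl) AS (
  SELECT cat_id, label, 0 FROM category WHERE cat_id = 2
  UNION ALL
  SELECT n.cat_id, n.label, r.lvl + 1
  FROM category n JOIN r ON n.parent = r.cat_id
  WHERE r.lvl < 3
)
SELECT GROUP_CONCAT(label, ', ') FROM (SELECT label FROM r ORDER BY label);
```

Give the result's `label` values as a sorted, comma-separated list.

Books, Classical, Fantasy, Fiction, Games, Horror, NonFiction, SciFi

Base: cat_id=2 (Fiction) at lvl 0.
Iteration 1: rows with parent in {2} -> Books (id 3, lvl 1), SciFi (id 4, lvl 1).
Iteration 2: rows with parent in {3,4} -> Classical (id 5, lvl 2), Games (id 6, lvl 2).
Iteration 3: rows with parent in {5,6} -> Horror (id 7, lvl 3), Fantasy (id 8, lvl 3), NonFiction (id 11, lvl 3).
Iteration 4: lvl < 3 fails for all current rows; recursion stops.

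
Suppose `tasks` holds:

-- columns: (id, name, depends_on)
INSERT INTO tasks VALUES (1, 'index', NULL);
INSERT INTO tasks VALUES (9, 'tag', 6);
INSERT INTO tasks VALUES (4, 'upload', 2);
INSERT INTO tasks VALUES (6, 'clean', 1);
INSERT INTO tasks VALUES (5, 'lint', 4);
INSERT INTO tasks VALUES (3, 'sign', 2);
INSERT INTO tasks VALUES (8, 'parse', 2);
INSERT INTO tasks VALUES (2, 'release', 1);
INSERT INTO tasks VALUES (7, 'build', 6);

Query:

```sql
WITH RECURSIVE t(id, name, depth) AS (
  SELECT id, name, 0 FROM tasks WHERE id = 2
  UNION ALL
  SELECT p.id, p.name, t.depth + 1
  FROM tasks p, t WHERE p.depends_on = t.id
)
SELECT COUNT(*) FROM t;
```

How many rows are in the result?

Base: id=2 (release) at depth 0.
Iteration 1: rows with depends_on in {2} -> sign (id 3, depth 1), upload (id 4, depth 1), parse (id 8, depth 1).
Iteration 2: rows with depends_on in {3,4,8} -> lint (id 5, depth 2).
Iteration 3: no rows with depends_on in {5}; recursion stops.
Total rows emitted: 5.

5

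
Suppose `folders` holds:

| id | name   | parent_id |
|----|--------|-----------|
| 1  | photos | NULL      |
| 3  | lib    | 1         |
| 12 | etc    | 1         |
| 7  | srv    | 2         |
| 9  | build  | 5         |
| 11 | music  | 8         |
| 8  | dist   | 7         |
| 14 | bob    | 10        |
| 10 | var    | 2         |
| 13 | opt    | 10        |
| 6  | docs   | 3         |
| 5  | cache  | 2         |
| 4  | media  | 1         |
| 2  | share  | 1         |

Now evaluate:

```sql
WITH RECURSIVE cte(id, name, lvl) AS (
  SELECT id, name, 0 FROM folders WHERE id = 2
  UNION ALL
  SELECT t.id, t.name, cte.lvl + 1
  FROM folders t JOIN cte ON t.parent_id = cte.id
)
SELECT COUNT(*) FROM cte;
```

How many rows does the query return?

Base: id=2 (share) at lvl 0.
Iteration 1: rows with parent_id in {2} -> cache (id 5, lvl 1), srv (id 7, lvl 1), var (id 10, lvl 1).
Iteration 2: rows with parent_id in {5,7,10} -> dist (id 8, lvl 2), build (id 9, lvl 2), opt (id 13, lvl 2), bob (id 14, lvl 2).
Iteration 3: rows with parent_id in {8,9,13,14} -> music (id 11, lvl 3).
Iteration 4: no rows with parent_id in {11}; recursion stops.
Total rows emitted: 9.

9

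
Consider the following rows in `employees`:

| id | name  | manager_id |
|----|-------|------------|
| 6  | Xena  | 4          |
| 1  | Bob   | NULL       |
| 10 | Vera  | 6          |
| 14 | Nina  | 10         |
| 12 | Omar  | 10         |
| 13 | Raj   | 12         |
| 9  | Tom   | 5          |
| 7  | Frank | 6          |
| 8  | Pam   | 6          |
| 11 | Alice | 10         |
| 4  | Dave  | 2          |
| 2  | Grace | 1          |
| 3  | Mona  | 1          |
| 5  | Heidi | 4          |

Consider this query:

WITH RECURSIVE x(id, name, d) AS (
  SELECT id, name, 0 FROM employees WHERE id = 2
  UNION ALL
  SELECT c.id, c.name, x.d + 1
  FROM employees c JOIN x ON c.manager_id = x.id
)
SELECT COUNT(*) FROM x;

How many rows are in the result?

12

Base: id=2 (Grace) at d 0.
Iteration 1: rows with manager_id in {2} -> Dave (id 4, d 1).
Iteration 2: rows with manager_id in {4} -> Heidi (id 5, d 2), Xena (id 6, d 2).
Iteration 3: rows with manager_id in {5,6} -> Frank (id 7, d 3), Pam (id 8, d 3), Tom (id 9, d 3), Vera (id 10, d 3).
Iteration 4: rows with manager_id in {7,8,9,10} -> Alice (id 11, d 4), Omar (id 12, d 4), Nina (id 14, d 4).
Iteration 5: rows with manager_id in {11,12,14} -> Raj (id 13, d 5).
Iteration 6: no rows with manager_id in {13}; recursion stops.
Total rows emitted: 12.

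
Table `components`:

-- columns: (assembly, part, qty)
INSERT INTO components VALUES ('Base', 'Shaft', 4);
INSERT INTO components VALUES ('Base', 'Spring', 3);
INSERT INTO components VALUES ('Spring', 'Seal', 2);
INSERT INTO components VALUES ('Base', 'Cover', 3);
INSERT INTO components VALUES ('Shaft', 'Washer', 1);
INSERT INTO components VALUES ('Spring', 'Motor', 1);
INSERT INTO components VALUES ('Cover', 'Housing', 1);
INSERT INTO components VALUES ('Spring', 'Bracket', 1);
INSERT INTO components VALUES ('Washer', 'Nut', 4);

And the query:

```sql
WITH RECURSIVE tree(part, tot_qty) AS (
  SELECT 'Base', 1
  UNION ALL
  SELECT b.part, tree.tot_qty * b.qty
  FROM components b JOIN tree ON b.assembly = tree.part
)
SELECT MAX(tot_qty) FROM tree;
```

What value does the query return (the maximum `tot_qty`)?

16

Base: (Base, tot_qty=1).
Iteration 1: components of {Base} -> Cover = 1*3 = 3, Shaft = 1*4 = 4, Spring = 1*3 = 3.
Iteration 2: components of {Cover,Shaft,Spring} -> Bracket = 3*1 = 3, Housing = 3*1 = 3, Motor = 3*1 = 3, Seal = 3*2 = 6, Washer = 4*1 = 4.
Iteration 3: components of {Bracket,Housing,Motor,Seal,Washer} -> Nut = 4*4 = 16.
Iteration 4: no further components; recursion stops.
tot_qty values: 1, 4, 3, 3, 4, 6, 3, 3, 3, 16; the maximum is 16.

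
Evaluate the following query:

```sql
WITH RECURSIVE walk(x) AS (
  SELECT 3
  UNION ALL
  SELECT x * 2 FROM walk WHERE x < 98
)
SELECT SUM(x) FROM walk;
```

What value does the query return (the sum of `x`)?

Base: x=3.
Iteration 1: 3 < 98 holds -> x = 3 * 2 = 6.
Iteration 2: 6 < 98 holds -> x = 6 * 2 = 12.
Iteration 3: 12 < 98 holds -> x = 12 * 2 = 24.
Iteration 4: 24 < 98 holds -> x = 24 * 2 = 48.
Iteration 5: 48 < 98 holds -> x = 48 * 2 = 96.
Iteration 6: 96 < 98 holds -> x = 96 * 2 = 192.
Iteration 7: 192 < 98 fails; recursion stops.
SUM(x) = 3 + 6 + 12 + 24 + 48 + 96 + 192 = 381.

381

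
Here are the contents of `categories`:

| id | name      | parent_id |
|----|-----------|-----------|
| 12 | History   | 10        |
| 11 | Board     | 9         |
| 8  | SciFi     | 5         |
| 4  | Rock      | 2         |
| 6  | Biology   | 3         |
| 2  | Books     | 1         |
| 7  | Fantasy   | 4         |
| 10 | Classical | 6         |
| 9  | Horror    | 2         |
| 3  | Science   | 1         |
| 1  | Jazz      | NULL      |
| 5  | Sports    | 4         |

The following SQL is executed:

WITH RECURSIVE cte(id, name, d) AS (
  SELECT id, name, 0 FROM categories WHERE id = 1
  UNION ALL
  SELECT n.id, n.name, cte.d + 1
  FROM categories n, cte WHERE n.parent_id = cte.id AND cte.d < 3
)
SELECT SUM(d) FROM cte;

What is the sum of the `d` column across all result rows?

Base: id=1 (Jazz) at d 0.
Iteration 1: rows with parent_id in {1} -> Books (id 2, d 1), Science (id 3, d 1).
Iteration 2: rows with parent_id in {2,3} -> Rock (id 4, d 2), Biology (id 6, d 2), Horror (id 9, d 2).
Iteration 3: rows with parent_id in {4,6,9} -> Sports (id 5, d 3), Fantasy (id 7, d 3), Classical (id 10, d 3), Board (id 11, d 3).
Iteration 4: d < 3 fails for all current rows; recursion stops.
SUM(d) = 0 + 1 + 1 + 2 + 2 + 2 + 3 + 3 + 3 + 3 = 20.

20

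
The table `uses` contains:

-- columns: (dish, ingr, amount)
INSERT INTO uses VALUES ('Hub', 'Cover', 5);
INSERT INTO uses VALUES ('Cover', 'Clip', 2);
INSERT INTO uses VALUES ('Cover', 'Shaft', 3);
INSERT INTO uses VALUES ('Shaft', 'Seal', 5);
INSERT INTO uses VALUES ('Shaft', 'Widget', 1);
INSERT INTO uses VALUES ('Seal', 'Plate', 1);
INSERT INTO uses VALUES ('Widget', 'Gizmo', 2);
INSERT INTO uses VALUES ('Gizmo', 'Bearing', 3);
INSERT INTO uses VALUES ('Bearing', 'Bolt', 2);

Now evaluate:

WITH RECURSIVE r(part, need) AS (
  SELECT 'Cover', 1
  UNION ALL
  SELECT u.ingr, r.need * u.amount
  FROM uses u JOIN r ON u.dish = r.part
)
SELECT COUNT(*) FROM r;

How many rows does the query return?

9

Base: (Cover, need=1).
Iteration 1: components of {Cover} -> Clip = 1*2 = 2, Shaft = 1*3 = 3.
Iteration 2: components of {Clip,Shaft} -> Seal = 3*5 = 15, Widget = 3*1 = 3.
Iteration 3: components of {Seal,Widget} -> Gizmo = 3*2 = 6, Plate = 15*1 = 15.
Iteration 4: components of {Gizmo,Plate} -> Bearing = 6*3 = 18.
Iteration 5: components of {Bearing} -> Bolt = 18*2 = 36.
Iteration 6: no further components; recursion stops.
Total rows emitted: 9.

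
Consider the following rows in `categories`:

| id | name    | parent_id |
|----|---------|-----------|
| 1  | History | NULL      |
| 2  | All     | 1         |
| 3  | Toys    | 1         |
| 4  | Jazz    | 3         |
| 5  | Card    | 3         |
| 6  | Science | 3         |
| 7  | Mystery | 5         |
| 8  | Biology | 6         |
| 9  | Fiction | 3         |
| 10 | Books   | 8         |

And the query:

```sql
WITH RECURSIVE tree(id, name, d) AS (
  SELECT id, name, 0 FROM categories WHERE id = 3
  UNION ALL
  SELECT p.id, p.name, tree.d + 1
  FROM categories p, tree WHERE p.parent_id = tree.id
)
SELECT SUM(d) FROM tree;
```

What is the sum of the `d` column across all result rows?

11

Base: id=3 (Toys) at d 0.
Iteration 1: rows with parent_id in {3} -> Jazz (id 4, d 1), Card (id 5, d 1), Science (id 6, d 1), Fiction (id 9, d 1).
Iteration 2: rows with parent_id in {4,5,6,9} -> Mystery (id 7, d 2), Biology (id 8, d 2).
Iteration 3: rows with parent_id in {7,8} -> Books (id 10, d 3).
Iteration 4: no rows with parent_id in {10}; recursion stops.
SUM(d) = 0 + 1 + 1 + 1 + 1 + 2 + 2 + 3 = 11.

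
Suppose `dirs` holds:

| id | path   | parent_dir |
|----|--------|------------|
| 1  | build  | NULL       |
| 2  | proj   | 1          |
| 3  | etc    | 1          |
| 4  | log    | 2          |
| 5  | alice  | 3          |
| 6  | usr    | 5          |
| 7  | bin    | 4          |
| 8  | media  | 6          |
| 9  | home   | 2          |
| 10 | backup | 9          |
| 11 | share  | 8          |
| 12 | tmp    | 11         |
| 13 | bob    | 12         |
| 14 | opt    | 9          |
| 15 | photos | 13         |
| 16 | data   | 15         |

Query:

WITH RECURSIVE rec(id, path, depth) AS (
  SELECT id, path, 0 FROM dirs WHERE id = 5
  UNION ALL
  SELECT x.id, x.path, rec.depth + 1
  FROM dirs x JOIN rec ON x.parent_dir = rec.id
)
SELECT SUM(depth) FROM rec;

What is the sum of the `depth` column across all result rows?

Base: id=5 (alice) at depth 0.
Iteration 1: rows with parent_dir in {5} -> usr (id 6, depth 1).
Iteration 2: rows with parent_dir in {6} -> media (id 8, depth 2).
Iteration 3: rows with parent_dir in {8} -> share (id 11, depth 3).
Iteration 4: rows with parent_dir in {11} -> tmp (id 12, depth 4).
Iteration 5: rows with parent_dir in {12} -> bob (id 13, depth 5).
Iteration 6: rows with parent_dir in {13} -> photos (id 15, depth 6).
Iteration 7: rows with parent_dir in {15} -> data (id 16, depth 7).
Iteration 8: no rows with parent_dir in {16}; recursion stops.
SUM(depth) = 0 + 1 + 2 + 3 + 4 + 5 + 6 + 7 = 28.

28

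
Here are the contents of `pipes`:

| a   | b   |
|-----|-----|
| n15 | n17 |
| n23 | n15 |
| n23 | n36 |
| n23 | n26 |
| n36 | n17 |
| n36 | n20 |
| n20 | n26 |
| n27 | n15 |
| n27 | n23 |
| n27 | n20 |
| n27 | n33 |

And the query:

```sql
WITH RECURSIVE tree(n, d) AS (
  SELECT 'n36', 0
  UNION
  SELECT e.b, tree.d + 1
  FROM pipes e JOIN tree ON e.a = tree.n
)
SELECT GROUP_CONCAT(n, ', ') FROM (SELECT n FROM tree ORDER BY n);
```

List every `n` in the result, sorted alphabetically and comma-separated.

Base: (n36, d=0).
Iteration 1: edges from {n36} -> (n17, d=1), (n20, d=1).
Iteration 2: edges from {n17,n20} -> (n26, d=2).
Iteration 3: no outgoing edges from {n26}; recursion stops.

n17, n20, n26, n36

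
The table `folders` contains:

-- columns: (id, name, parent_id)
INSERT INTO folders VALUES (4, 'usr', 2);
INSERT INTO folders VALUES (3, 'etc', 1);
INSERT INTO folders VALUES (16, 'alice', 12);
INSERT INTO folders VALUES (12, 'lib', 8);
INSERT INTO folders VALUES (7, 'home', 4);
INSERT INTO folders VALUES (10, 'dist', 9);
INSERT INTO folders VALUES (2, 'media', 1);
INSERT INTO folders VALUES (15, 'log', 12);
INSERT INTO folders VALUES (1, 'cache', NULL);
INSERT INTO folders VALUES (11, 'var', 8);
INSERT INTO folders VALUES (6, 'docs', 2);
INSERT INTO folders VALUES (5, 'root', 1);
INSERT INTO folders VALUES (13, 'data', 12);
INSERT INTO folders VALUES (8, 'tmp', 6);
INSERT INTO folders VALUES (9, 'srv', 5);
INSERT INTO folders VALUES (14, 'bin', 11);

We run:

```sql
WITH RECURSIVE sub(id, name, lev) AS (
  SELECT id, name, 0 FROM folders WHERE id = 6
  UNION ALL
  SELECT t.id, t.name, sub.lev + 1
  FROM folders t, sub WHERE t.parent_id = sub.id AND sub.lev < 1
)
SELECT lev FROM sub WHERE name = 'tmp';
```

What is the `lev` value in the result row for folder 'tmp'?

Base: id=6 (docs) at lev 0.
Iteration 1: rows with parent_id in {6} -> tmp (id 8, lev 1).
Iteration 2: lev < 1 fails for all current rows; recursion stops.

1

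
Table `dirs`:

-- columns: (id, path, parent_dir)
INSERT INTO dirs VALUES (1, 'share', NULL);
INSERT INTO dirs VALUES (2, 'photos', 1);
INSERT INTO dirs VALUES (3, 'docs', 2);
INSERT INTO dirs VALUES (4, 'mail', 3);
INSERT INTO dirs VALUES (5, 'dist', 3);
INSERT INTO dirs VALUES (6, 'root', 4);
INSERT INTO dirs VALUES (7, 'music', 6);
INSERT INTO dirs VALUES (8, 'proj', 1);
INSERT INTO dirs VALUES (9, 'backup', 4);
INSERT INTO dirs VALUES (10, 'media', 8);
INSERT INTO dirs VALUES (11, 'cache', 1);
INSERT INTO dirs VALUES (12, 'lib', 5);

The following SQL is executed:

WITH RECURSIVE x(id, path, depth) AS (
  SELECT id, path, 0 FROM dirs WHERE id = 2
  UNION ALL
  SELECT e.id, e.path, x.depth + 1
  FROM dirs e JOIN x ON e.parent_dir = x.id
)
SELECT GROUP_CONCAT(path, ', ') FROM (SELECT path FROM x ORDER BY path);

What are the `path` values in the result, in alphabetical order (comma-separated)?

Base: id=2 (photos) at depth 0.
Iteration 1: rows with parent_dir in {2} -> docs (id 3, depth 1).
Iteration 2: rows with parent_dir in {3} -> mail (id 4, depth 2), dist (id 5, depth 2).
Iteration 3: rows with parent_dir in {4,5} -> root (id 6, depth 3), backup (id 9, depth 3), lib (id 12, depth 3).
Iteration 4: rows with parent_dir in {6,9,12} -> music (id 7, depth 4).
Iteration 5: no rows with parent_dir in {7}; recursion stops.

backup, dist, docs, lib, mail, music, photos, root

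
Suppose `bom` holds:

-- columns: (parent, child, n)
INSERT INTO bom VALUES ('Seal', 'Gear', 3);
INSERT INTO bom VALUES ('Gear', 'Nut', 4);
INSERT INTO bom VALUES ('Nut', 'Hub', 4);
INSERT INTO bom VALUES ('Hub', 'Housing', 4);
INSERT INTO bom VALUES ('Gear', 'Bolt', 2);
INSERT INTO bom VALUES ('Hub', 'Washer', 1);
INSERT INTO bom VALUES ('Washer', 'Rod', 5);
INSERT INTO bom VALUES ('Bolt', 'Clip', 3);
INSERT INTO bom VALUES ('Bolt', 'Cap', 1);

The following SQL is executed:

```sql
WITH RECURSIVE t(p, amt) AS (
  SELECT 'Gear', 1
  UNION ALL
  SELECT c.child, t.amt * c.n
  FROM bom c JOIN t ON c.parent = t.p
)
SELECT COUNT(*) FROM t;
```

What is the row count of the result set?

Base: (Gear, amt=1).
Iteration 1: components of {Gear} -> Bolt = 1*2 = 2, Nut = 1*4 = 4.
Iteration 2: components of {Bolt,Nut} -> Cap = 2*1 = 2, Clip = 2*3 = 6, Hub = 4*4 = 16.
Iteration 3: components of {Cap,Clip,Hub} -> Housing = 16*4 = 64, Washer = 16*1 = 16.
Iteration 4: components of {Housing,Washer} -> Rod = 16*5 = 80.
Iteration 5: no further components; recursion stops.
Total rows emitted: 9.

9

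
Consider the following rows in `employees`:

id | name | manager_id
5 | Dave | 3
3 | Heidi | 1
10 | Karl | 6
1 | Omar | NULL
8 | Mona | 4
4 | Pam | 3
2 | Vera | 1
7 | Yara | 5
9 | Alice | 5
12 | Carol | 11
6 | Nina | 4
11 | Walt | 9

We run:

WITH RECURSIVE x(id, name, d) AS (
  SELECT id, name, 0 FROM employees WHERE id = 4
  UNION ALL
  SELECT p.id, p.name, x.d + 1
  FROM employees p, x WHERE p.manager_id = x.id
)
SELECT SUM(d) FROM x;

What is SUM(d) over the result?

Base: id=4 (Pam) at d 0.
Iteration 1: rows with manager_id in {4} -> Nina (id 6, d 1), Mona (id 8, d 1).
Iteration 2: rows with manager_id in {6,8} -> Karl (id 10, d 2).
Iteration 3: no rows with manager_id in {10}; recursion stops.
SUM(d) = 0 + 1 + 1 + 2 = 4.

4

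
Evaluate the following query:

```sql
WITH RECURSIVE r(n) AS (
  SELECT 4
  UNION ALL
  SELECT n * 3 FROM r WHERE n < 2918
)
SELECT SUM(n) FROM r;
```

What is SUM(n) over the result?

Base: n=4.
Iteration 1: 4 < 2918 holds -> n = 4 * 3 = 12.
Iteration 2: 12 < 2918 holds -> n = 12 * 3 = 36.
Iteration 3: 36 < 2918 holds -> n = 36 * 3 = 108.
Iteration 4: 108 < 2918 holds -> n = 108 * 3 = 324.
Iteration 5: 324 < 2918 holds -> n = 324 * 3 = 972.
Iteration 6: 972 < 2918 holds -> n = 972 * 3 = 2916.
Iteration 7: 2916 < 2918 holds -> n = 2916 * 3 = 8748.
Iteration 8: 8748 < 2918 fails; recursion stops.
SUM(n) = 4 + 12 + 36 + 108 + 324 + 972 + 2916 + 8748 = 13120.

13120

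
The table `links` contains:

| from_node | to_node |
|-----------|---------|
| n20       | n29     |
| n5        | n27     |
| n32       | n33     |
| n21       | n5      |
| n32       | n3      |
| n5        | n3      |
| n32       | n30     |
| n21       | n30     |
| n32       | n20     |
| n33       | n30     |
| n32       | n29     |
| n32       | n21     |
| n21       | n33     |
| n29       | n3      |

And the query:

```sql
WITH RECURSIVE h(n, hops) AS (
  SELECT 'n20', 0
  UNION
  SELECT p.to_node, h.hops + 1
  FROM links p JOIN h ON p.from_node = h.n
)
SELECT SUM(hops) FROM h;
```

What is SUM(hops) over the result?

Base: (n20, hops=0).
Iteration 1: edges from {n20} -> (n29, hops=1).
Iteration 2: edges from {n29} -> (n3, hops=2).
Iteration 3: no outgoing edges from {n3}; recursion stops.
SUM(hops) = 0 + 1 + 2 = 3.

3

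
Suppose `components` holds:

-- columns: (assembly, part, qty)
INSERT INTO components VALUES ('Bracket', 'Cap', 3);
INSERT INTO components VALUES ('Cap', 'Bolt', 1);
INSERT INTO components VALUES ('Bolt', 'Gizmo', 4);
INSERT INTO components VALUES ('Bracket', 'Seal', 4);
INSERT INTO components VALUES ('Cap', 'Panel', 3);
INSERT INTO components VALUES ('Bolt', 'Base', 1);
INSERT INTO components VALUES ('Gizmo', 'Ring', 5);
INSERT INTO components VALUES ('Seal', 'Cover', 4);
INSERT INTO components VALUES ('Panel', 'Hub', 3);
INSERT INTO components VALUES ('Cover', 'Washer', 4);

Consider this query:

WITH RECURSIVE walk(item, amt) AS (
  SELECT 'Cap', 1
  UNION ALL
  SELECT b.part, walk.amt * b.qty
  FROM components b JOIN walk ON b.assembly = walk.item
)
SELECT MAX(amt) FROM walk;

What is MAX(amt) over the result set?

20

Base: (Cap, amt=1).
Iteration 1: components of {Cap} -> Bolt = 1*1 = 1, Panel = 1*3 = 3.
Iteration 2: components of {Bolt,Panel} -> Base = 1*1 = 1, Gizmo = 1*4 = 4, Hub = 3*3 = 9.
Iteration 3: components of {Base,Gizmo,Hub} -> Ring = 4*5 = 20.
Iteration 4: no further components; recursion stops.
amt values: 1, 1, 3, 4, 1, 9, 20; the maximum is 20.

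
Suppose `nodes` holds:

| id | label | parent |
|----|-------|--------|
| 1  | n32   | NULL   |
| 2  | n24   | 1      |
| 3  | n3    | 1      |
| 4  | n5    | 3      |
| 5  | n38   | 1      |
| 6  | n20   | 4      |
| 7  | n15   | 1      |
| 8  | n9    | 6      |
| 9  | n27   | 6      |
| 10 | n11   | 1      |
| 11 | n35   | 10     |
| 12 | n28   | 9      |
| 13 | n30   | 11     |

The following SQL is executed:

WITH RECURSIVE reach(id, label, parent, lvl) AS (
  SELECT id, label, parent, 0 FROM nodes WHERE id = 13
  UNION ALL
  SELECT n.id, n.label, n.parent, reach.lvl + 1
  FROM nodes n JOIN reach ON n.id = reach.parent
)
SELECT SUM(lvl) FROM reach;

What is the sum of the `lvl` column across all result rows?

6

Base: id=13 (n30), parent=11, lvl 0.
Iteration 1: join on id=11 -> n35 (id 11, parent=10, lvl 1).
Iteration 2: join on id=10 -> n11 (id 10, parent=1, lvl 2).
Iteration 3: join on id=1 -> n32 (id 1, parent=NULL, lvl 3).
Iteration 4: parent is NULL; no match; recursion stops.
SUM(lvl) = 0 + 1 + 2 + 3 = 6.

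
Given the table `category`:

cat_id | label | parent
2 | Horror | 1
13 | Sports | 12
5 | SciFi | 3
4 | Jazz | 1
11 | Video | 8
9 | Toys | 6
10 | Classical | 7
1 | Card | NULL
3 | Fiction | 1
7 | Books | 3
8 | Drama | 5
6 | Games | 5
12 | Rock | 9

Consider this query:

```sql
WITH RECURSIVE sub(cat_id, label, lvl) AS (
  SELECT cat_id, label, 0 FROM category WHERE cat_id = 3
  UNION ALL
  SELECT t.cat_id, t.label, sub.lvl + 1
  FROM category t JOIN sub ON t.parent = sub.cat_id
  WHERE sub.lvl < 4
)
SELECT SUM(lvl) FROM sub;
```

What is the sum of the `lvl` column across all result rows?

Base: cat_id=3 (Fiction) at lvl 0.
Iteration 1: rows with parent in {3} -> SciFi (id 5, lvl 1), Books (id 7, lvl 1).
Iteration 2: rows with parent in {5,7} -> Games (id 6, lvl 2), Drama (id 8, lvl 2), Classical (id 10, lvl 2).
Iteration 3: rows with parent in {6,8,10} -> Toys (id 9, lvl 3), Video (id 11, lvl 3).
Iteration 4: rows with parent in {9,11} -> Rock (id 12, lvl 4).
Iteration 5: lvl < 4 fails for all current rows; recursion stops.
SUM(lvl) = 0 + 1 + 1 + 2 + 2 + 2 + 3 + 3 + 4 = 18.

18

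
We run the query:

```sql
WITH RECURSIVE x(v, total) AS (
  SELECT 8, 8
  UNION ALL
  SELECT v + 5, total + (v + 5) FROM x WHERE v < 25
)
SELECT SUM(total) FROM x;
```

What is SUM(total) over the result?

220

Base: v=8, total=8.
Iteration 1: 8 < 25 holds -> v = 8 + 5 = 13, total = 8 + 13 = 21.
Iteration 2: 13 < 25 holds -> v = 13 + 5 = 18, total = 21 + 18 = 39.
Iteration 3: 18 < 25 holds -> v = 18 + 5 = 23, total = 39 + 23 = 62.
Iteration 4: 23 < 25 holds -> v = 23 + 5 = 28, total = 62 + 28 = 90.
Iteration 5: 28 < 25 fails; recursion stops.
SUM(total) = 8 + 21 + 39 + 62 + 90 = 220.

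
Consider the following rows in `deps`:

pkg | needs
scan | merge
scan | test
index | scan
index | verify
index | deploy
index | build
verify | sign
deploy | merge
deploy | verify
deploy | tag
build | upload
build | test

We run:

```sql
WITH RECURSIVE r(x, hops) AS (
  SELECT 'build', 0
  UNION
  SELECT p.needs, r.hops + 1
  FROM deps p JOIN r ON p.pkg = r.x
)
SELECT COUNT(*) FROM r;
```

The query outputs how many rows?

Base: (build, hops=0).
Iteration 1: edges from {build} -> (test, hops=1), (upload, hops=1).
Iteration 2: no outgoing edges from {test,upload}; recursion stops.
Total rows emitted: 3.

3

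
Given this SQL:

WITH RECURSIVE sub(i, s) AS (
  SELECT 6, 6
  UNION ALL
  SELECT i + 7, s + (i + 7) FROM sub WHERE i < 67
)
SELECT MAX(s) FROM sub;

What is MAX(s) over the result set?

Base: i=6, s=6.
Iteration 1: 6 < 67 holds -> i = 6 + 7 = 13, s = 6 + 13 = 19.
Iteration 2: 13 < 67 holds -> i = 13 + 7 = 20, s = 19 + 20 = 39.
Iteration 3: 20 < 67 holds -> i = 20 + 7 = 27, s = 39 + 27 = 66.
Iteration 4: 27 < 67 holds -> i = 27 + 7 = 34, s = 66 + 34 = 100.
Iteration 5: 34 < 67 holds -> i = 34 + 7 = 41, s = 100 + 41 = 141.
Iteration 6: 41 < 67 holds -> i = 41 + 7 = 48, s = 141 + 48 = 189.
Iteration 7: 48 < 67 holds -> i = 48 + 7 = 55, s = 189 + 55 = 244.
Iteration 8: 55 < 67 holds -> i = 55 + 7 = 62, s = 244 + 62 = 306.
Iteration 9: 62 < 67 holds -> i = 62 + 7 = 69, s = 306 + 69 = 375.
Iteration 10: 69 < 67 fails; recursion stops.
s values: 6, 19, 39, 66, 100, 141, 189, 244, 306, 375; the maximum is 375.

375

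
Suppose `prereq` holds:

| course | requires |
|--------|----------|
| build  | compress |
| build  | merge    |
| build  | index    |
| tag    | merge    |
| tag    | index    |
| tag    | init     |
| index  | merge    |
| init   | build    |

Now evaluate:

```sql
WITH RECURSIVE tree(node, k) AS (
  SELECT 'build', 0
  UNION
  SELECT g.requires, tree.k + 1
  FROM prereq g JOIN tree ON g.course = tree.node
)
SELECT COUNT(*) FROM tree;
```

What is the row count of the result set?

5

Base: (build, k=0).
Iteration 1: edges from {build} -> (compress, k=1), (index, k=1), (merge, k=1).
Iteration 2: edges from {compress,index,merge} -> (merge, k=2).
Iteration 3: no outgoing edges from {merge}; recursion stops.
Total rows emitted: 5.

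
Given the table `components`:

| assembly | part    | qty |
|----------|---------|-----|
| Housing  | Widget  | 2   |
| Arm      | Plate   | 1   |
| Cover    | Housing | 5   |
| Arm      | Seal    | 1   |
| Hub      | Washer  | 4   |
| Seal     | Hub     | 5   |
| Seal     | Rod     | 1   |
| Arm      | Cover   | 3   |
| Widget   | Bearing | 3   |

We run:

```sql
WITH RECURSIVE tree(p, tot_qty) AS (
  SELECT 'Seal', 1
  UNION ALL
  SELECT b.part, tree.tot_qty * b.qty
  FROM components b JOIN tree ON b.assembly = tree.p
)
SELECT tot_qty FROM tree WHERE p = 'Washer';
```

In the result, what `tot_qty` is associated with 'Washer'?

20

Base: (Seal, tot_qty=1).
Iteration 1: components of {Seal} -> Hub = 1*5 = 5, Rod = 1*1 = 1.
Iteration 2: components of {Hub,Rod} -> Washer = 5*4 = 20.
Iteration 3: no further components; recursion stops.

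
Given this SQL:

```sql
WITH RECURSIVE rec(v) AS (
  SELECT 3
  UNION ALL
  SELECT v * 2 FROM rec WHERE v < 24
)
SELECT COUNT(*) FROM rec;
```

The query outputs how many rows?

4

Base: v=3.
Iteration 1: 3 < 24 holds -> v = 3 * 2 = 6.
Iteration 2: 6 < 24 holds -> v = 6 * 2 = 12.
Iteration 3: 12 < 24 holds -> v = 12 * 2 = 24.
Iteration 4: 24 < 24 fails; recursion stops.
Total rows emitted: 4.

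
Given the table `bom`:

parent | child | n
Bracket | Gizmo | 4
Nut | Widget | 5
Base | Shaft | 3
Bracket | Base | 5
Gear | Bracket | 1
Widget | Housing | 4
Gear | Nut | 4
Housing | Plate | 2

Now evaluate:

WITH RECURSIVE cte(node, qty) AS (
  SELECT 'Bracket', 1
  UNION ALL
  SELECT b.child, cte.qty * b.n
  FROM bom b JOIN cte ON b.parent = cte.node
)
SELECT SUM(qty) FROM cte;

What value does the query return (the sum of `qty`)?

25

Base: (Bracket, qty=1).
Iteration 1: components of {Bracket} -> Base = 1*5 = 5, Gizmo = 1*4 = 4.
Iteration 2: components of {Base,Gizmo} -> Shaft = 5*3 = 15.
Iteration 3: no further components; recursion stops.
SUM(qty) = 1 + 4 + 5 + 15 = 25.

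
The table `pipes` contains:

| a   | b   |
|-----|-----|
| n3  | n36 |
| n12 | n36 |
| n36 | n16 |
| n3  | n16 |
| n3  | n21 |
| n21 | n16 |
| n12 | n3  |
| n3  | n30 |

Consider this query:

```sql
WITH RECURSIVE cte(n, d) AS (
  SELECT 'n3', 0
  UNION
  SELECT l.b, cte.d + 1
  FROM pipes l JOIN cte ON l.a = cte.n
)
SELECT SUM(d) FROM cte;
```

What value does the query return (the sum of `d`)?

Base: (n3, d=0).
Iteration 1: edges from {n3} -> (n16, d=1), (n21, d=1), (n30, d=1), (n36, d=1).
Iteration 2: edges from {n16,n21,n30,n36} -> (n16, d=2). [UNION drops 1 duplicate row(s)]
Iteration 3: no outgoing edges from {n16}; recursion stops.
SUM(d) = 0 + 1 + 1 + 1 + 1 + 2 = 6.

6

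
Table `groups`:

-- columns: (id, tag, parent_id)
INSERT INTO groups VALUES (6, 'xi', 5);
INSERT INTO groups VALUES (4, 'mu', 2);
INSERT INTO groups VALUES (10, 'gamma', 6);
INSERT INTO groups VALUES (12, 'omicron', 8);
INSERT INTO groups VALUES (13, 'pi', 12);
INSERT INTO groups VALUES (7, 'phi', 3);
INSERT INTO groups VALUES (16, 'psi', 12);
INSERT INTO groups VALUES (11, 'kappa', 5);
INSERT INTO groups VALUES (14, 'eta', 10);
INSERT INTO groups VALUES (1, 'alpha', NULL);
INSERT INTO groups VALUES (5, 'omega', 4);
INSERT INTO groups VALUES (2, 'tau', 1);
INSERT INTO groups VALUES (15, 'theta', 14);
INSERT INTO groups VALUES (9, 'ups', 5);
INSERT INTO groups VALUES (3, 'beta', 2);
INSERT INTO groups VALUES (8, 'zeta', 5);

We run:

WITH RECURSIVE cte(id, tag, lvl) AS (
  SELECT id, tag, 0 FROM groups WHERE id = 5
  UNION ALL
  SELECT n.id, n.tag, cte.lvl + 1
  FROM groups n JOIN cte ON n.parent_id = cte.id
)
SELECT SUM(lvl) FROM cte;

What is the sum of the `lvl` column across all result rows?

21

Base: id=5 (omega) at lvl 0.
Iteration 1: rows with parent_id in {5} -> xi (id 6, lvl 1), zeta (id 8, lvl 1), ups (id 9, lvl 1), kappa (id 11, lvl 1).
Iteration 2: rows with parent_id in {6,8,9,11} -> gamma (id 10, lvl 2), omicron (id 12, lvl 2).
Iteration 3: rows with parent_id in {10,12} -> pi (id 13, lvl 3), eta (id 14, lvl 3), psi (id 16, lvl 3).
Iteration 4: rows with parent_id in {13,14,16} -> theta (id 15, lvl 4).
Iteration 5: no rows with parent_id in {15}; recursion stops.
SUM(lvl) = 0 + 1 + 1 + 1 + 1 + 2 + 2 + 3 + 3 + 3 + 4 = 21.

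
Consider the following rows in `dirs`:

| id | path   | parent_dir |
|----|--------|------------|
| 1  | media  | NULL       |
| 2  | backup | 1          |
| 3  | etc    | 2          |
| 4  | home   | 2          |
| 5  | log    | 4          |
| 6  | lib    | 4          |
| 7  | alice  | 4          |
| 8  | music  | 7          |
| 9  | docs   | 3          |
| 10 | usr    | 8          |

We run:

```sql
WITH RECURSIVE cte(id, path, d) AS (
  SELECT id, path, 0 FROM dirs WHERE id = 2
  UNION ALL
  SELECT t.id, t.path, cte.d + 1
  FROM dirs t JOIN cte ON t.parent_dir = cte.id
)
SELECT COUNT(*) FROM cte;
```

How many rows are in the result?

9

Base: id=2 (backup) at d 0.
Iteration 1: rows with parent_dir in {2} -> etc (id 3, d 1), home (id 4, d 1).
Iteration 2: rows with parent_dir in {3,4} -> log (id 5, d 2), lib (id 6, d 2), alice (id 7, d 2), docs (id 9, d 2).
Iteration 3: rows with parent_dir in {5,6,7,9} -> music (id 8, d 3).
Iteration 4: rows with parent_dir in {8} -> usr (id 10, d 4).
Iteration 5: no rows with parent_dir in {10}; recursion stops.
Total rows emitted: 9.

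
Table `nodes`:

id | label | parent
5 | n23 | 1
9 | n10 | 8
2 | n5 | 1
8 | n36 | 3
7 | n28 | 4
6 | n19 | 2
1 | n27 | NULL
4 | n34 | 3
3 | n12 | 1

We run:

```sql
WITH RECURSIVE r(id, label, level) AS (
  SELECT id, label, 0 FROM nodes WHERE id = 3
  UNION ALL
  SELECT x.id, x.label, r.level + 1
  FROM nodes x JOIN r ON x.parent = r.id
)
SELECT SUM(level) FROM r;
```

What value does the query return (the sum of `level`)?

6

Base: id=3 (n12) at level 0.
Iteration 1: rows with parent in {3} -> n34 (id 4, level 1), n36 (id 8, level 1).
Iteration 2: rows with parent in {4,8} -> n28 (id 7, level 2), n10 (id 9, level 2).
Iteration 3: no rows with parent in {7,9}; recursion stops.
SUM(level) = 0 + 1 + 1 + 2 + 2 = 6.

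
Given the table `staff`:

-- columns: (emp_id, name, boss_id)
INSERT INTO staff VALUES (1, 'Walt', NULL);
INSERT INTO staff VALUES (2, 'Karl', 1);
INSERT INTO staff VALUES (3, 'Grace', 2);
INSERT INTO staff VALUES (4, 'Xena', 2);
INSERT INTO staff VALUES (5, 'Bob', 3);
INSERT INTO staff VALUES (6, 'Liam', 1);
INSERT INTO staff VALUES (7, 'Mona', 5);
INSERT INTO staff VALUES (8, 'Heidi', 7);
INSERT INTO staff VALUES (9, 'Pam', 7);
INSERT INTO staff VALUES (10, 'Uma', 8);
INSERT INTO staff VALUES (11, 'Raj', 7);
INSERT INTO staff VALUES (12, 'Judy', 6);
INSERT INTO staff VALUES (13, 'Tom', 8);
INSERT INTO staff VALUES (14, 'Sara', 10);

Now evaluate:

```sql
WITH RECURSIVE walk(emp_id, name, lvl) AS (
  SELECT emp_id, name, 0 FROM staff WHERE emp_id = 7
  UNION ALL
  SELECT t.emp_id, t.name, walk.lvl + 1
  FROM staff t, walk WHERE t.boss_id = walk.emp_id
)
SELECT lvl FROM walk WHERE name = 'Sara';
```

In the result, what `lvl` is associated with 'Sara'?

3

Base: emp_id=7 (Mona) at lvl 0.
Iteration 1: rows with boss_id in {7} -> Heidi (id 8, lvl 1), Pam (id 9, lvl 1), Raj (id 11, lvl 1).
Iteration 2: rows with boss_id in {8,9,11} -> Uma (id 10, lvl 2), Tom (id 13, lvl 2).
Iteration 3: rows with boss_id in {10,13} -> Sara (id 14, lvl 3).
Iteration 4: no rows with boss_id in {14}; recursion stops.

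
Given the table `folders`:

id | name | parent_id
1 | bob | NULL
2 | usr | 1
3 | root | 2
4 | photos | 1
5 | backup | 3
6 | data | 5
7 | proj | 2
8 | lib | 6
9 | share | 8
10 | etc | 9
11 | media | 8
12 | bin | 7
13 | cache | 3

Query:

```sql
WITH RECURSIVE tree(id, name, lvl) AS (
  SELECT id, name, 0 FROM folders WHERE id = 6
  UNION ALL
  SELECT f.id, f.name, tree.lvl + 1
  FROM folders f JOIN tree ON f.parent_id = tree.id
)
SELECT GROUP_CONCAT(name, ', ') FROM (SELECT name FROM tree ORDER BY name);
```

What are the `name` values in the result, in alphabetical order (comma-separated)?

data, etc, lib, media, share

Base: id=6 (data) at lvl 0.
Iteration 1: rows with parent_id in {6} -> lib (id 8, lvl 1).
Iteration 2: rows with parent_id in {8} -> share (id 9, lvl 2), media (id 11, lvl 2).
Iteration 3: rows with parent_id in {9,11} -> etc (id 10, lvl 3).
Iteration 4: no rows with parent_id in {10}; recursion stops.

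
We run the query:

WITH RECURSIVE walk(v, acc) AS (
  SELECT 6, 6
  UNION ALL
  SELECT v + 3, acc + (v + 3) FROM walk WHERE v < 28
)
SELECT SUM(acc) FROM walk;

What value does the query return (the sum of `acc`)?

Base: v=6, acc=6.
Iteration 1: 6 < 28 holds -> v = 6 + 3 = 9, acc = 6 + 9 = 15.
Iteration 2: 9 < 28 holds -> v = 9 + 3 = 12, acc = 15 + 12 = 27.
Iteration 3: 12 < 28 holds -> v = 12 + 3 = 15, acc = 27 + 15 = 42.
Iteration 4: 15 < 28 holds -> v = 15 + 3 = 18, acc = 42 + 18 = 60.
Iteration 5: 18 < 28 holds -> v = 18 + 3 = 21, acc = 60 + 21 = 81.
Iteration 6: 21 < 28 holds -> v = 21 + 3 = 24, acc = 81 + 24 = 105.
Iteration 7: 24 < 28 holds -> v = 24 + 3 = 27, acc = 105 + 27 = 132.
Iteration 8: 27 < 28 holds -> v = 27 + 3 = 30, acc = 132 + 30 = 162.
Iteration 9: 30 < 28 fails; recursion stops.
SUM(acc) = 6 + 15 + 27 + 42 + 60 + 81 + 105 + 132 + 162 = 630.

630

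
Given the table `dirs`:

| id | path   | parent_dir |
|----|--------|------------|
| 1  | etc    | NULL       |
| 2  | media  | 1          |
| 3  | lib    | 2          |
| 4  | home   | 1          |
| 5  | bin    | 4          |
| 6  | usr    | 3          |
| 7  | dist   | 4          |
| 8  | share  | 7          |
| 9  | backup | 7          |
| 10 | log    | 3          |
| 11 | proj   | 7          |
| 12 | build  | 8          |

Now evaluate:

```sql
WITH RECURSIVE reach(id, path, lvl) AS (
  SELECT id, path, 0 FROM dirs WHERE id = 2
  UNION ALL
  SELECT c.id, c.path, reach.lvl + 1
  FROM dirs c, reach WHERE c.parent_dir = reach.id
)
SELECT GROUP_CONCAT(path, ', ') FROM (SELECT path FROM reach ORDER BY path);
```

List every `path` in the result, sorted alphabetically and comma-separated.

Base: id=2 (media) at lvl 0.
Iteration 1: rows with parent_dir in {2} -> lib (id 3, lvl 1).
Iteration 2: rows with parent_dir in {3} -> usr (id 6, lvl 2), log (id 10, lvl 2).
Iteration 3: no rows with parent_dir in {6,10}; recursion stops.

lib, log, media, usr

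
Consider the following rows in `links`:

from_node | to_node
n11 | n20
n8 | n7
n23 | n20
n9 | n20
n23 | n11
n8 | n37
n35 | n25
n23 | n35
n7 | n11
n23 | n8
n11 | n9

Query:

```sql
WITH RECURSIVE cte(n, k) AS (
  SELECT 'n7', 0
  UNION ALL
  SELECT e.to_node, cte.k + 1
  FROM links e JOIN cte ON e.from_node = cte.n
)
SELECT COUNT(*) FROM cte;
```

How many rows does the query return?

5

Base: (n7, k=0).
Iteration 1: edges from {n7} -> (n11, k=1).
Iteration 2: edges from {n11} -> (n20, k=2), (n9, k=2).
Iteration 3: edges from {n20,n9} -> (n20, k=3).
Iteration 4: no outgoing edges from {n20}; recursion stops.
Total rows emitted: 5.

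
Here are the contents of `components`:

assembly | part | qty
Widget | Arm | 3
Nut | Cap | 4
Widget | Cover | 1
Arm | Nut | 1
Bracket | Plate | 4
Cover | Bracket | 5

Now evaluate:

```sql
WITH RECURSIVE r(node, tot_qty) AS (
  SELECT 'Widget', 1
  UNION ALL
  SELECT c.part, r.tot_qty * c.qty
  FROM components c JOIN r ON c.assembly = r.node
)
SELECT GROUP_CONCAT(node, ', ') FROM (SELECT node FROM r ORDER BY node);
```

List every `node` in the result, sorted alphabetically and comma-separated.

Base: (Widget, tot_qty=1).
Iteration 1: components of {Widget} -> Arm = 1*3 = 3, Cover = 1*1 = 1.
Iteration 2: components of {Arm,Cover} -> Bracket = 1*5 = 5, Nut = 3*1 = 3.
Iteration 3: components of {Bracket,Nut} -> Cap = 3*4 = 12, Plate = 5*4 = 20.
Iteration 4: no further components; recursion stops.

Arm, Bracket, Cap, Cover, Nut, Plate, Widget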